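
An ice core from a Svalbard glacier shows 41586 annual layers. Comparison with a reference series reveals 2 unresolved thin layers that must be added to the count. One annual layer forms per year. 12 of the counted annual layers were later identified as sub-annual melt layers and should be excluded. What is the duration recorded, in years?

After corrections the count is 41586 − 12 + 2 = 41576 annual layers.
One annual layer per year makes the duration 41576 years.

41576 years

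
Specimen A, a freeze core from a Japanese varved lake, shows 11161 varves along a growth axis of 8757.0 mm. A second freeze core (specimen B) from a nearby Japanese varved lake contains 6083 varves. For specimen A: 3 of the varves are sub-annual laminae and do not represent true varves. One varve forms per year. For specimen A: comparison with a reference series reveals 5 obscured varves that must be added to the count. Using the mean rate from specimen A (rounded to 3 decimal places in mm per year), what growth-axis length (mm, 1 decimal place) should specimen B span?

Specimen A: true varve count = 11161 − 3 + 5 = 11163.
A: Extension rate ≈ 8757.0 / 11163 = 0.784 mm per year.
For B, 0.784 mm/year × 6083 years = 4769.1 mm.

4769.1 mm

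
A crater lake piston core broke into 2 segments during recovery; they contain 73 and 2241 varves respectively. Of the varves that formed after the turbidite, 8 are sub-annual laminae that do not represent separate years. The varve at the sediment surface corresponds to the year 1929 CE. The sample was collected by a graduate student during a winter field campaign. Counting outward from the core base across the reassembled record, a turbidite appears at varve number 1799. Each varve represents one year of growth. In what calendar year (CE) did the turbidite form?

1422 CE

Total varves = 73 + 2241 = 2314.
Between varve 1799 and the sediment surface there are 2314 − 1799 = 515 varves.
Excluding 8 false varves: 515 − 8 = 507.
1929 − 507 = 1422 CE.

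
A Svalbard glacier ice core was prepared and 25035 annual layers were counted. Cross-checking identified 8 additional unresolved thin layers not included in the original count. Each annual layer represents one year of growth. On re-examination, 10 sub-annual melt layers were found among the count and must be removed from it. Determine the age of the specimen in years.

True annual layer count = 25035 − 10 + 8 = 25033.
At one annual layer per year, that is 25033 years.

25033 years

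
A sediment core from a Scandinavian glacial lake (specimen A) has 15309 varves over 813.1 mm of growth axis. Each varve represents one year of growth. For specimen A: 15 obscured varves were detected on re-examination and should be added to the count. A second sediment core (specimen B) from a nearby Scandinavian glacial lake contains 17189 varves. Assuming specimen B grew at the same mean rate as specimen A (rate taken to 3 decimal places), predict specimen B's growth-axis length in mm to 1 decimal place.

Specimen A: adjusted count: 15309 + 15 = 15324 varves.
A: Extension rate ≈ 813.1 / 15324 = 0.053 mm/yr.
For B, 0.053 mm/year × 17189 years = 911.0 mm.

911.0 mm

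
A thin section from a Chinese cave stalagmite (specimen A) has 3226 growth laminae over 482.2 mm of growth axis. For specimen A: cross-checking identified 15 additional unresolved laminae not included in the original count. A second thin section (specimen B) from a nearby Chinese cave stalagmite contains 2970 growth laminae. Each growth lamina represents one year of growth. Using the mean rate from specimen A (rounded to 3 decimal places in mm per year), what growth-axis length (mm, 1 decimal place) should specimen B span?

442.5 mm

Specimen A: correcting the raw count gives 3226 + 15 = 3241 true growth laminae.
A: Mean rate = 482.2 mm / 3241 years ≈ 0.149 mm/yr.
B's length ≈ 0.149 × 2970 = 442.5 mm.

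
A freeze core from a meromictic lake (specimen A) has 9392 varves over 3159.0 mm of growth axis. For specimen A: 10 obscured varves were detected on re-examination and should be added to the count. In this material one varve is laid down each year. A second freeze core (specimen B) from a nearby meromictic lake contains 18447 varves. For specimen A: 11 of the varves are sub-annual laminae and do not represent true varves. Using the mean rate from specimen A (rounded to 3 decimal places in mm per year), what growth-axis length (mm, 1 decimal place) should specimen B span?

6198.2 mm

Specimen A: correcting the raw count gives 9392 − 11 + 10 = 9391 true varves.
A: Mean rate = 3159.0 mm / 9391 years ≈ 0.336 mm/year.
For B, 0.336 mm/year × 18447 years = 6198.2 mm.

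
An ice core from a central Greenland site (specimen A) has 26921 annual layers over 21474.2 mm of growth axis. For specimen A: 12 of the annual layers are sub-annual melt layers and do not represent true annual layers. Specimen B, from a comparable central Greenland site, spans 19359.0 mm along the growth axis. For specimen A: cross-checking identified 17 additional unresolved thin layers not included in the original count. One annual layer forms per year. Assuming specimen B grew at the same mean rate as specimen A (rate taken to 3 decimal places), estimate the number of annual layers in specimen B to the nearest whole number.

Specimen A: adjusted count: 26921 − 12 + 17 = 26926 annual layers.
A: Extension rate ≈ 21474.2 / 26926 = 0.798 mm/year.
Specimen B: 19359.0 mm / 0.798 mm per year = 24259.40 years ≈ 24259 annual layers.

24259 annual layers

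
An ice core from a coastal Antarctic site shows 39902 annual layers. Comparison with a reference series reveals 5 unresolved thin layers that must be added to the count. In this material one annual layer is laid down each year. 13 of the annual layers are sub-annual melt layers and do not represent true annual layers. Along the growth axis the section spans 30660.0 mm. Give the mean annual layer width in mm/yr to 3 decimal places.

Correcting the raw count gives 39902 − 13 + 5 = 39894 true annual layers.
30660.0 mm over 39894 years gives 30660.0 / 39894 ≈ 0.769 mm/yr.

0.769 mm/yr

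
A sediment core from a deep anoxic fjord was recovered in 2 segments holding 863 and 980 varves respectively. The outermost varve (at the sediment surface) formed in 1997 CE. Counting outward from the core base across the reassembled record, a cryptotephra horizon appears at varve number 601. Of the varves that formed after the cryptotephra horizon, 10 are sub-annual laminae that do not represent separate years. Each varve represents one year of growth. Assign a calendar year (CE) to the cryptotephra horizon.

765 CE

Total varves = 863 + 980 = 1843.
Between varve 601 and the sediment surface there are 1843 − 601 = 1242 varves.
Excluding 10 false varves: 1242 − 10 = 1232.
The varve at the sediment surface is 1997 CE, so the cryptotephra horizon dates to 1997 − 1232 = 765 CE.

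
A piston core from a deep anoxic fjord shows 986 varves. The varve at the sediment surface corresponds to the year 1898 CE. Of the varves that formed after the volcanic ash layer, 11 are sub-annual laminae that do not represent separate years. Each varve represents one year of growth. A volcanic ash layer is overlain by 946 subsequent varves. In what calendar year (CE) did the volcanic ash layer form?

963 CE

946 varves formed after the volcanic ash layer.
Excluding 11 false varves: 946 − 11 = 935.
Counting back 935 years from 1898 CE places the volcanic ash layer in 1898 − 935 = 963 CE.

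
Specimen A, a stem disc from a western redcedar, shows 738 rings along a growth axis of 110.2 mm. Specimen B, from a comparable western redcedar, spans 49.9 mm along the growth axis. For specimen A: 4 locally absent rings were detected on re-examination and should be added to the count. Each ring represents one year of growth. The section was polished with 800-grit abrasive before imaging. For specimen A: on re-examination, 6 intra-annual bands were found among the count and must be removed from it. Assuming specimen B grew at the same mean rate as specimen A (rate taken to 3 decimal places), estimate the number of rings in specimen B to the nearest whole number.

Specimen A: adjusted count: 738 − 6 + 4 = 736 rings.
A: Mean rate = 110.2 mm / 736 years ≈ 0.150 mm/yr.
B spans 49.9 / 0.150 = 332.67 years ≈ 333 rings.

333 rings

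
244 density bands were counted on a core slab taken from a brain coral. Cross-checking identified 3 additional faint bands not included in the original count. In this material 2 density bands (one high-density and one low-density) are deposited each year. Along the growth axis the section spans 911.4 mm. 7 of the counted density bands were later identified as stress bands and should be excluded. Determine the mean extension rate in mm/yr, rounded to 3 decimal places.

True density band count = 244 − 7 + 3 = 240.
Dividing by 2 density bands per year: 240 / 2 = 120 years.
Mean rate = 911.4 mm / 120 years ≈ 7.595 mm/yr.

7.595 mm/yr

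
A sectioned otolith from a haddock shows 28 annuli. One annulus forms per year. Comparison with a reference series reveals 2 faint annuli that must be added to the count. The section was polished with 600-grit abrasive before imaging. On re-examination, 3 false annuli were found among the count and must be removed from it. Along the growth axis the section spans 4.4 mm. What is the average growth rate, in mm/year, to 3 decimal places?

Adjusted count: 28 − 3 + 2 = 27 annuli.
4.4 mm over 27 years gives 4.4 / 27 ≈ 0.163 mm/year.

0.163 mm/year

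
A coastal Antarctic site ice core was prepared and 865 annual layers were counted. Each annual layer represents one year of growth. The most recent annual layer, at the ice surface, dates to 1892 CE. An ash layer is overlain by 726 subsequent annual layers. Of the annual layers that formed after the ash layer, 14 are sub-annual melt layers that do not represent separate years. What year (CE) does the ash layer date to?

1180 CE

There are 726 annual layers younger than the ash layer.
726 − 14 false = 712 true annual layers after the ash layer.
The annual layer at the ice surface is 1892 CE, so the ash layer dates to 1892 − 712 = 1180 CE.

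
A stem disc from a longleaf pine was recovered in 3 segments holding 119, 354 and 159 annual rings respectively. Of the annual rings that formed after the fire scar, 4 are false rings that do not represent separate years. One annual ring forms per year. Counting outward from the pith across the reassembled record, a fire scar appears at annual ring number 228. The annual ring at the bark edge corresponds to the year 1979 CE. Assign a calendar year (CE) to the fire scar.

1579 CE

Total annual rings = 119 + 354 + 159 = 632.
Between annual ring 228 and the bark edge there are 632 − 228 = 404 annual rings.
Excluding 4 false annual rings: 404 − 4 = 400.
1979 − 400 = 1579 CE.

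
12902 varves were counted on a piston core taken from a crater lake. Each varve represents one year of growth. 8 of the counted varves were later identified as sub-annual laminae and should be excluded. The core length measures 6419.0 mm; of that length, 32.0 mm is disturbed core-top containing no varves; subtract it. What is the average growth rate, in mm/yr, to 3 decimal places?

0.495 mm/yr

Correcting the raw count gives 12902 − 8 = 12894 true varves.
Removing the 32.0 mm offcut leaves 6419.0 − 32.0 = 6387.0 mm.
6387.0 mm over 12894 years gives 6387.0 / 12894 ≈ 0.495 mm/yr.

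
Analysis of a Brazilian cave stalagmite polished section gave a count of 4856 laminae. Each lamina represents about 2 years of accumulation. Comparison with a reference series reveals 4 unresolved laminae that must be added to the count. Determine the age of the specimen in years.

After corrections the count is 4856 + 4 = 4860 laminae.
Multiplying by 2 years per lamina: 4860 × 2 = 9720 years.

9720 years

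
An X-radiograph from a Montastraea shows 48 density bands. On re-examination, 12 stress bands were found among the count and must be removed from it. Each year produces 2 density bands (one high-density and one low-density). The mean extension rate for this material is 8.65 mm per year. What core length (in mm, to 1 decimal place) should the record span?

True density band count = 48 − 12 = 36.
With 2 density bands per year, 36 / 2 = 18 years.
Length ≈ 8.65 × 18 = 155.7 mm.

155.7 mm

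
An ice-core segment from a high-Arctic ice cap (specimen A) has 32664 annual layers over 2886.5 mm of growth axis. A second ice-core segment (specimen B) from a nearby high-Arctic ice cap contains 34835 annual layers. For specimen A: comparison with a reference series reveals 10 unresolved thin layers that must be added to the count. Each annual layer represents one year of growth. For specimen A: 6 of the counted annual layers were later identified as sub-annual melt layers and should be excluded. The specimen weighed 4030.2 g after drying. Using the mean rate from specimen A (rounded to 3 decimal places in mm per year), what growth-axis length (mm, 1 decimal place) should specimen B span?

3065.5 mm

Specimen A: correcting the raw count gives 32664 − 6 + 10 = 32668 true annual layers.
A: Extension rate ≈ 2886.5 / 32668 = 0.088 mm per year.
B's length ≈ 0.088 × 34835 = 3065.5 mm.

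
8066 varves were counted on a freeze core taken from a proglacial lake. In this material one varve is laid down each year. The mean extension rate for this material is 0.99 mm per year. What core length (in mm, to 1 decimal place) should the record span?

The record spans 8066 years at 0.99 mm per year.
Predicted length = 0.99 mm/year × 8066 years = 7985.3 mm.

7985.3 mm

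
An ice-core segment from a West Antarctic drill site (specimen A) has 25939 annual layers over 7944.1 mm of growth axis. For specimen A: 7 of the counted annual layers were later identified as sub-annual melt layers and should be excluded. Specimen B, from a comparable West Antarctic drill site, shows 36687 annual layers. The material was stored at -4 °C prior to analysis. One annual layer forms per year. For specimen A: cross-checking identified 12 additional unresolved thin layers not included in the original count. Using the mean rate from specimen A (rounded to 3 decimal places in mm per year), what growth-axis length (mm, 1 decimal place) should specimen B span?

11226.2 mm

Specimen A: correcting the raw count gives 25939 − 7 + 12 = 25944 true annual layers.
A: Extension rate ≈ 7944.1 / 25944 = 0.306 mm/year.
B's length ≈ 0.306 × 36687 = 11226.2 mm.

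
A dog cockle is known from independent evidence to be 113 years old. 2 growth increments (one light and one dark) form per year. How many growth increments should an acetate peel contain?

226 growth increments

Expected growth increments: 113 × 2 = 226.
So 226 growth increments should be present.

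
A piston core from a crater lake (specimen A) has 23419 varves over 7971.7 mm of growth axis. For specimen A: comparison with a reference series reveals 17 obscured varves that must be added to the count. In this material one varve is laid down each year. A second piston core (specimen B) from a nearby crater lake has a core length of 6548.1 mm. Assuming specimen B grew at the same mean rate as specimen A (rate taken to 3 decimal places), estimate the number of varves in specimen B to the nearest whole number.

19259 varves

Specimen A: after corrections the count is 23419 + 17 = 23436 varves.
A: Extension rate ≈ 7971.7 / 23436 = 0.340 mm/yr.
Specimen B: 6548.1 mm / 0.340 mm per year = 19259.12 years ≈ 19259 varves.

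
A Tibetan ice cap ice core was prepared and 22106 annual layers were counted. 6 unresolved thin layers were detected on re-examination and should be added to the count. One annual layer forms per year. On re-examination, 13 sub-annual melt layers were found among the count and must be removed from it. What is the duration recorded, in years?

True annual layer count = 22106 − 13 + 6 = 22099.
With a one-to-one annual layer periodicity this is 22099 years.

22099 yr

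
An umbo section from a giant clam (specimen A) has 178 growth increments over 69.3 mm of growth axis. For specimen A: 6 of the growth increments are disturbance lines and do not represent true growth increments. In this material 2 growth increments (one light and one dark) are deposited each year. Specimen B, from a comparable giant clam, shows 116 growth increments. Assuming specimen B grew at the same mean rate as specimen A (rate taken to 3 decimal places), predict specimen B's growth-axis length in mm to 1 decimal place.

Specimen A: correcting the raw count gives 178 − 6 = 172 true growth increments.
Specimen A: 172 growth increments at 2 per year is 172 / 2 = 86 years.
A: 69.3 mm over 86 years gives 69.3 / 86 ≈ 0.806 mm/yr.
Specimen B: dividing by 2 growth increments per year: 116 / 2 = 58 years. Length of B = 0.806 × 58 = 46.7 mm.

46.7 mm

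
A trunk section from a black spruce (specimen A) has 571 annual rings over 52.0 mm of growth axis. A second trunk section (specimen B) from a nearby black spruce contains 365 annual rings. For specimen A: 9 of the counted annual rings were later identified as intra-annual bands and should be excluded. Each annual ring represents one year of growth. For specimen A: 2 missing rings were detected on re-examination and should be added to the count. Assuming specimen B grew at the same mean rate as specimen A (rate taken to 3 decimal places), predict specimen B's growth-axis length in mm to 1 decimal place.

Specimen A: correcting the raw count gives 571 − 9 + 2 = 564 true annual rings.
A: 52.0 mm over 564 years gives 52.0 / 564 ≈ 0.092 mm/yr.
B's length ≈ 0.092 × 365 = 33.6 mm.

33.6 mm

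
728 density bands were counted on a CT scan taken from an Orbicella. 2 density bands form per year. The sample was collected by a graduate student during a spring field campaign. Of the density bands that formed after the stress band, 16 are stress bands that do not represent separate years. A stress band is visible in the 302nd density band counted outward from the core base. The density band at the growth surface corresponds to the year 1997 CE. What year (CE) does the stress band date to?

Between density band 302 and the growth surface there are 728 − 302 = 426 density bands.
Removing the 16 false density bands leaves 426 − 16 = 410 true density bands beyond the stress band.
410 density bands at 2 per year is 410 / 2 = 205 years.
1997 − 205 = 1792 CE.

1792 CE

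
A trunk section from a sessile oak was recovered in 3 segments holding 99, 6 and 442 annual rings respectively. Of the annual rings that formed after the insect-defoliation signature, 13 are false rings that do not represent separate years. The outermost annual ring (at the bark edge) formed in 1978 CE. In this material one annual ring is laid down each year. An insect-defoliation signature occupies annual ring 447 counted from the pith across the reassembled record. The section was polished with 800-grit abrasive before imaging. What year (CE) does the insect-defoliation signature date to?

Total annual rings = 99 + 6 + 442 = 547.
The insect-defoliation signature sits at annual ring 447 from the pith, so 547 − 447 = 100 annual rings formed after it.
Excluding 13 false annual rings: 100 − 13 = 87.
Counting back 87 years from 1978 CE places the insect-defoliation signature in 1978 − 87 = 1891 CE.

1891 CE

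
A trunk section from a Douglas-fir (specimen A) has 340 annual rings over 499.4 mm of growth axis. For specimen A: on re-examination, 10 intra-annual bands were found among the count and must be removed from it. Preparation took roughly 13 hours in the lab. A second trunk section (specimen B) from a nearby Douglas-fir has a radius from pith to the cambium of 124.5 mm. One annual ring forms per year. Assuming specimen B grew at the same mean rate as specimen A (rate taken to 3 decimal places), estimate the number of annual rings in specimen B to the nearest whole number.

Specimen A: after corrections the count is 340 − 10 = 330 annual rings.
A: Extension rate ≈ 499.4 / 330 = 1.513 mm per year.
Specimen B: 124.5 mm / 1.513 mm per year = 82.29 years ≈ 82 annual rings.

82 annual rings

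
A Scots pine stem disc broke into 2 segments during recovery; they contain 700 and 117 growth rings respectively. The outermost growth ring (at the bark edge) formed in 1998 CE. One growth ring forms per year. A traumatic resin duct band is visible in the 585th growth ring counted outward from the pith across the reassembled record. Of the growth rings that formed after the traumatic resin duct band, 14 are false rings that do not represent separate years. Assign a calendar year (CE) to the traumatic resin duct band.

1780 CE

Total growth rings = 700 + 117 = 817.
817 − 585 = 232 growth rings lie beyond the traumatic resin duct band toward the bark edge.
232 − 14 false = 218 true growth rings after the traumatic resin duct band.
The growth ring at the bark edge is 1998 CE, so the traumatic resin duct band dates to 1998 − 218 = 1780 CE.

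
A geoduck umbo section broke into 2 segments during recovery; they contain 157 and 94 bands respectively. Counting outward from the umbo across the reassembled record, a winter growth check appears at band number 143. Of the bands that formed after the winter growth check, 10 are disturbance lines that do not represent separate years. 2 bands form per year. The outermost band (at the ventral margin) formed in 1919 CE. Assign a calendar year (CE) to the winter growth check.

1870 CE

Total bands = 157 + 94 = 251.
The winter growth check sits at band 143 from the umbo, so 251 − 143 = 108 bands formed after it.
108 − 10 false = 98 true bands after the winter growth check.
Dividing by 2 bands per year: 98 / 2 = 49 years.
Counting back 49 years from 1919 CE places the winter growth check in 1919 − 49 = 1870 CE.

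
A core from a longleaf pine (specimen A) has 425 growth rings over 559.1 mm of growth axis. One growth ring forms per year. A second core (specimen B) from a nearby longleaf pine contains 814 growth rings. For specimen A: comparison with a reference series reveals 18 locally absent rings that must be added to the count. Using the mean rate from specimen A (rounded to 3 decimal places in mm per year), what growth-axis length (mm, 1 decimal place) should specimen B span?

1027.3 mm

Specimen A: true growth ring count = 425 + 18 = 443.
A: 559.1 mm over 443 years gives 559.1 / 443 ≈ 1.262 mm per year.
Length of B = 1.262 × 814 = 1027.3 mm.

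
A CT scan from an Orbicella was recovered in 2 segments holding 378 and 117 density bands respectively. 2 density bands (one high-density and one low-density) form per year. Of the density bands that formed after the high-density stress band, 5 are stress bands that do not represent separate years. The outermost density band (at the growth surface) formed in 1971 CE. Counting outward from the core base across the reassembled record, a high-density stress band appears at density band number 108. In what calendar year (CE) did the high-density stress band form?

1780 CE

Total density bands = 378 + 117 = 495.
Between density band 108 and the growth surface there are 495 − 108 = 387 density bands.
387 − 5 false = 382 true density bands after the high-density stress band.
Dividing by 2 density bands per year: 382 / 2 = 191 years.
The density band at the growth surface is 1971 CE, so the high-density stress band dates to 1971 − 191 = 1780 CE.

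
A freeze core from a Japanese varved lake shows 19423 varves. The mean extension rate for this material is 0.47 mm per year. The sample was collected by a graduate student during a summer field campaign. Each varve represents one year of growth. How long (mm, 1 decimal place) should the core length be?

The record spans 19423 years at 0.47 mm per year.
Length ≈ 0.47 × 19423 = 9128.8 mm.

9128.8 mm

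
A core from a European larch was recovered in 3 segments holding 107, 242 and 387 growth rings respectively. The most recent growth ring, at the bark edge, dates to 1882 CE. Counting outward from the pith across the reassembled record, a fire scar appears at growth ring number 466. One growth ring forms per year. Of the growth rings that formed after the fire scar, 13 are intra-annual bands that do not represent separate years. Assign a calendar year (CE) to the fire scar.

1625 CE

Total growth rings = 107 + 242 + 387 = 736.
736 − 466 = 270 growth rings lie beyond the fire scar toward the bark edge.
270 − 13 false = 257 true growth rings after the fire scar.
1882 − 257 = 1625 CE.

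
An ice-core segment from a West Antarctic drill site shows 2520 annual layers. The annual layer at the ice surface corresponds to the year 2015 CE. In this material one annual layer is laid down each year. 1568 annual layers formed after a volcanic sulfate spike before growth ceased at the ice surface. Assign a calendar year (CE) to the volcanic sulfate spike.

1568 annual layers post-date the volcanic sulfate spike.
2015 − 1568 = 447 CE.

447 CE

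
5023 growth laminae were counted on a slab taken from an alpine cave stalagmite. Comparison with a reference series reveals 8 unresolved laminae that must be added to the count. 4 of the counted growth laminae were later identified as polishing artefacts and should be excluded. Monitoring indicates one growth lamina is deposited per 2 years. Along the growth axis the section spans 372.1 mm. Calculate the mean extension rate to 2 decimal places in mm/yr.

0.04 mm/yr

True growth lamina count = 5023 − 4 + 8 = 5027.
Multiplying by 2 years per growth lamina: 5027 × 2 = 10054 years.
372.1 mm over 10054 years gives 372.1 / 10054 ≈ 0.04 mm/yr.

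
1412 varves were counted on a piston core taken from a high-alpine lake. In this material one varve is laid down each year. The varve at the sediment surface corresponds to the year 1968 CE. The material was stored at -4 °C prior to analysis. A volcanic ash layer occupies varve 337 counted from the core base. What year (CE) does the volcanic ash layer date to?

893 CE

The volcanic ash layer sits at varve 337 from the core base, so 1412 − 337 = 1075 varves formed after it.
Counting back 1075 years from 1968 CE places the volcanic ash layer in 1968 − 1075 = 893 CE.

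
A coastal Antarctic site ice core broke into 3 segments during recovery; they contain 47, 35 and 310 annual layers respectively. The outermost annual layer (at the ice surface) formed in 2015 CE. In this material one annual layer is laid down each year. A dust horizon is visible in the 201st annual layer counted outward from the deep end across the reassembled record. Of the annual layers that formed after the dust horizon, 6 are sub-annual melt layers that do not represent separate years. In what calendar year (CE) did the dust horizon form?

Total annual layers = 47 + 35 + 310 = 392.
392 − 201 = 191 annual layers lie beyond the dust horizon toward the ice surface.
Removing the 6 false annual layers leaves 191 − 6 = 185 true annual layers beyond the dust horizon.
The annual layer at the ice surface is 2015 CE, so the dust horizon dates to 2015 − 185 = 1830 CE.

1830 CE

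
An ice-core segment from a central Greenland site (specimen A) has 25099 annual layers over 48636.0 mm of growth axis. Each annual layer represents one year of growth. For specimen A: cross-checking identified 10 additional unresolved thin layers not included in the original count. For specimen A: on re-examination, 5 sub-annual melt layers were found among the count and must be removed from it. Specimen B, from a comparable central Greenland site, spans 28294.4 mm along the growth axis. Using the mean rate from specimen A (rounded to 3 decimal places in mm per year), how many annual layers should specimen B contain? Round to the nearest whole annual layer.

Specimen A: true annual layer count = 25099 − 5 + 10 = 25104.
A: Extension rate ≈ 48636.0 / 25104 = 1.937 mm/yr.
B spans 28294.4 / 1.937 = 14607.33 years ≈ 14607 annual layers.

14607 annual layers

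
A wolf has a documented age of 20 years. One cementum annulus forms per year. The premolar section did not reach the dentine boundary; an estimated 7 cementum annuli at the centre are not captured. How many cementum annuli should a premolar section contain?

13 cementum annuli

Expected cementum annuli over 20 years: 20.
Less the 7 uncaptured cementum annuli: 20 − 7 = 13.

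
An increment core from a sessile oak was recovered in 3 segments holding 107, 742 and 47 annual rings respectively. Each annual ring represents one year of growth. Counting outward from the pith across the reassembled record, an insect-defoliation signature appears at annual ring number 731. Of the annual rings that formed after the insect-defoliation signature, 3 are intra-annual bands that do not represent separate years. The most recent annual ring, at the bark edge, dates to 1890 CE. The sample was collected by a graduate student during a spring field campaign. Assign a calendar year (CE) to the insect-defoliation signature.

1728 CE

Total annual rings = 107 + 742 + 47 = 896.
Between annual ring 731 and the bark edge there are 896 − 731 = 165 annual rings.
165 − 3 false = 162 true annual rings after the insect-defoliation signature.
The annual ring at the bark edge is 1890 CE, so the insect-defoliation signature dates to 1890 − 162 = 1728 CE.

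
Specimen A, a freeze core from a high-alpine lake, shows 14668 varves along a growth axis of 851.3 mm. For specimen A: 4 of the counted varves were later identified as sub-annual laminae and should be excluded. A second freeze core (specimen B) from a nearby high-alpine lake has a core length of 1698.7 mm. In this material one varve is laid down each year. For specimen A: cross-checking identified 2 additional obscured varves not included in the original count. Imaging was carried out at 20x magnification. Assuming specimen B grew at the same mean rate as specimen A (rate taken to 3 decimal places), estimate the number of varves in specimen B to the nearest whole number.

29288 varves

Specimen A: after corrections the count is 14668 − 4 + 2 = 14666 varves.
A: Mean rate = 851.3 mm / 14666 years ≈ 0.058 mm/yr.
B spans 1698.7 / 0.058 = 29287.93 years ≈ 29288 varves.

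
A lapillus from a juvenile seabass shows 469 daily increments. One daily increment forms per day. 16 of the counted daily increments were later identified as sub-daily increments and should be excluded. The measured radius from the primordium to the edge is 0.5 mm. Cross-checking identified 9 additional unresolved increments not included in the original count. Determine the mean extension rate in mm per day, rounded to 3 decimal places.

0.001 mm per day

Correcting the raw count gives 469 − 16 + 9 = 462 true daily increments.
Extension rate ≈ 0.5 / 462 = 0.001 mm per day.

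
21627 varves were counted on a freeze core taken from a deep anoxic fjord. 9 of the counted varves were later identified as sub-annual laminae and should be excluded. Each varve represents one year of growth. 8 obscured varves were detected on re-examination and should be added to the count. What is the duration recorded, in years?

After corrections the count is 21627 − 9 + 8 = 21626 varves.
With a one-to-one varve periodicity this is 21626 years.

21626 years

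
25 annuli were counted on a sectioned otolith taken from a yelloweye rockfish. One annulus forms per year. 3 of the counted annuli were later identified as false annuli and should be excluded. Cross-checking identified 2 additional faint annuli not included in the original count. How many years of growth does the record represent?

Correcting the raw count gives 25 − 3 + 2 = 24 true annuli.
With a one-to-one annulus periodicity this is 24 years.

24 years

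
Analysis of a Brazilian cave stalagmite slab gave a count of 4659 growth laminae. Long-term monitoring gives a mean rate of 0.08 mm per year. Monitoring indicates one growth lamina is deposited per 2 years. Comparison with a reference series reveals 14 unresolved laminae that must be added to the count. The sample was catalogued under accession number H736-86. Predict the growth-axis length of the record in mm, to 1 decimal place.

747.7 mm

After corrections the count is 4659 + 14 = 4673 growth laminae.
At 2 years per growth lamina, 4673 × 2 = 9346 years.
Length ≈ 0.08 × 9346 = 747.7 mm.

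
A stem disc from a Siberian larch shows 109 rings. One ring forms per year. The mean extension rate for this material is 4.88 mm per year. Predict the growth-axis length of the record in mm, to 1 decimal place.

531.9 mm

109 years of growth are recorded.
109 years at 4.88 mm/year gives 4.88 × 109 = 531.9 mm.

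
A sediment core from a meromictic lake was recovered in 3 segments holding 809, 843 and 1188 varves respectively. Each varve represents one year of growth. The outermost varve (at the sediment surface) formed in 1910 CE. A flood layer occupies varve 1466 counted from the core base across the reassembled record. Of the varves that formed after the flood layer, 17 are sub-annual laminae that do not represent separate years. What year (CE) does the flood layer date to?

Total varves = 809 + 843 + 1188 = 2840.
2840 − 1466 = 1374 varves lie beyond the flood layer toward the sediment surface.
Removing the 17 false varves leaves 1374 − 17 = 1357 true varves beyond the flood layer.
1910 − 1357 = 553 CE.

553 CE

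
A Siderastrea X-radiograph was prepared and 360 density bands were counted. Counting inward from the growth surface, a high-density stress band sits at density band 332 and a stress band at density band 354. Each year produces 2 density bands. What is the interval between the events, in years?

Separation: 354 − 332 = 22 density bands.
22 density bands at 2 per year is 22 / 2 = 11 years.

11 years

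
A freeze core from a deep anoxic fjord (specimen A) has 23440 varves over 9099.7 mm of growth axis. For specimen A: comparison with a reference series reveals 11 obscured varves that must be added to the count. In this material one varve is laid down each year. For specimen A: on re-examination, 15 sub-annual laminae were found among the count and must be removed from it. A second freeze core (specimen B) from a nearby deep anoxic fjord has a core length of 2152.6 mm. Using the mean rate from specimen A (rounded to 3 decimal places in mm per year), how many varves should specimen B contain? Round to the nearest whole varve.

Specimen A: true varve count = 23440 − 15 + 11 = 23436.
A: 9099.7 mm over 23436 years gives 9099.7 / 23436 ≈ 0.388 mm/yr.
B spans 2152.6 / 0.388 = 5547.94 years ≈ 5548 varves.

5548 varves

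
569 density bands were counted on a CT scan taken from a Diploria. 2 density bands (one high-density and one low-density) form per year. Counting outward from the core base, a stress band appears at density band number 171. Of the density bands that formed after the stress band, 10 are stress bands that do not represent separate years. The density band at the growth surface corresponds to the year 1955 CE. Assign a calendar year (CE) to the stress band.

569 − 171 = 398 density bands lie beyond the stress band toward the growth surface.
Removing the 10 false density bands leaves 398 − 10 = 388 true density bands beyond the stress band.
Dividing by 2 density bands per year: 388 / 2 = 194 years.
The density band at the growth surface is 1955 CE, so the stress band dates to 1955 − 194 = 1761 CE.

1761 CE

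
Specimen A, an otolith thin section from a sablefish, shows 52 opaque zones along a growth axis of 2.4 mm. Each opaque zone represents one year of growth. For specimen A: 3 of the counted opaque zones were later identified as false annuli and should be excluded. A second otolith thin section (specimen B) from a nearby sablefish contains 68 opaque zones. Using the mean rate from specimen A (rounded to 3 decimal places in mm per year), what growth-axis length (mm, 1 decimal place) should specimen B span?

Specimen A: true opaque zone count = 52 − 3 = 49.
A: 2.4 mm over 49 years gives 2.4 / 49 ≈ 0.049 mm/year.
For B, 0.049 mm/year × 68 years = 3.3 mm.

3.3 mm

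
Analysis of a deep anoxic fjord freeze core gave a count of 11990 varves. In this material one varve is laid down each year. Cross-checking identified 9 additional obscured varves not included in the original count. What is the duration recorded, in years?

Correcting the raw count gives 11990 + 9 = 11999 true varves.
With a one-to-one varve periodicity this is 11999 years.

11999 yr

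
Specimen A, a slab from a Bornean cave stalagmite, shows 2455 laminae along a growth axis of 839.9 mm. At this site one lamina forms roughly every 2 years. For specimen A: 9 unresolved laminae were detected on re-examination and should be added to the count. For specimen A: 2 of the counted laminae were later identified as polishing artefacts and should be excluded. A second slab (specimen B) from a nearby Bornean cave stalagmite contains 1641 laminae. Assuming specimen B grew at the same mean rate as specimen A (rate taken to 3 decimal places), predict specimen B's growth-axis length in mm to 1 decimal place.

Specimen A: adjusted count: 2455 − 2 + 9 = 2462 laminae.
Specimen A: at 2 years per lamina, 2462 × 2 = 4924 years.
A: 839.9 mm over 4924 years gives 839.9 / 4924 ≈ 0.171 mm per year.
Specimen B: multiplying by 2 years per lamina: 1641 × 2 = 3282 years. B's length ≈ 0.171 × 3282 = 561.2 mm.

561.2 mm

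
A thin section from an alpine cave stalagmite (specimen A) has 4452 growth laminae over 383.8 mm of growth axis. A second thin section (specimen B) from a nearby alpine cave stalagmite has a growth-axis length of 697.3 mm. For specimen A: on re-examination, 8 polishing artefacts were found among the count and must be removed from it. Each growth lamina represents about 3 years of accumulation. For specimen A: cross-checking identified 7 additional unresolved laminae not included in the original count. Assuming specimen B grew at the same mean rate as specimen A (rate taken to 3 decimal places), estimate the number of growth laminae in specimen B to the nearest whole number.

Specimen A: after corrections the count is 4452 − 8 + 7 = 4451 growth laminae.
Specimen A: multiplying by 3 years per growth lamina: 4451 × 3 = 13353 years.
A: 383.8 mm over 13353 years gives 383.8 / 13353 ≈ 0.029 mm/yr.
Specimen B: 697.3 mm / 0.029 mm per year = 24044.83 years; at 3 years per growth lamina that is 24044.83 / 3 ≈ 8015 growth laminae.

8015 growth laminae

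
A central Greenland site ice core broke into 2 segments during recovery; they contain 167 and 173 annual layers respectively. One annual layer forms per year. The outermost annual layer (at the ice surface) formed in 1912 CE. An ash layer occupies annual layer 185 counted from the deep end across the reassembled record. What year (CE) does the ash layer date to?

Total annual layers = 167 + 173 = 340.
The ash layer sits at annual layer 185 from the deep end, so 340 − 185 = 155 annual layers formed after it.
Counting back 155 years from 1912 CE places the ash layer in 1912 − 155 = 1757 CE.

1757 CE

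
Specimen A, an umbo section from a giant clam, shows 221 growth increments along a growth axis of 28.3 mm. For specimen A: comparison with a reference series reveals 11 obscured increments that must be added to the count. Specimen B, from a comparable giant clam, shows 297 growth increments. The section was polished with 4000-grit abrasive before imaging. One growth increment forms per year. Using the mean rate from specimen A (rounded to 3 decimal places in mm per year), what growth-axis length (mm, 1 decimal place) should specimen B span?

Specimen A: adjusted count: 221 + 11 = 232 growth increments.
A: Mean rate = 28.3 mm / 232 years ≈ 0.122 mm/yr.
Length of B = 0.122 × 297 = 36.2 mm.

36.2 mm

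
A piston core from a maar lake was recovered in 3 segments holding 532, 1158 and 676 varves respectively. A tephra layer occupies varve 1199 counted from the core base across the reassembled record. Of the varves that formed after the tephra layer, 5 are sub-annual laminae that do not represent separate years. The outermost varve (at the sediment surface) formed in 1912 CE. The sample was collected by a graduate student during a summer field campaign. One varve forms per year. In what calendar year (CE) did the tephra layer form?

750 CE

Total varves = 532 + 1158 + 676 = 2366.
2366 − 1199 = 1167 varves lie beyond the tephra layer toward the sediment surface.
1167 − 5 false = 1162 true varves after the tephra layer.
The varve at the sediment surface is 1912 CE, so the tephra layer dates to 1912 − 1162 = 750 CE.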